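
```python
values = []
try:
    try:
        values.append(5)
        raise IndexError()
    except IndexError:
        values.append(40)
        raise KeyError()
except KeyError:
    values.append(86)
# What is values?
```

Step-by-step execution trace:
1. Inner try: `values.append(5)` → values = [5].
2. `raise IndexError()` raises IndexError.
3. Inner `except IndexError` matches → `values.append(40)` → values = [5, 40].
4. `raise KeyError()` raises KeyError; propagates to outer try.
5. Outer `except KeyError` matches → `values.append(86)` → values = [5, 40, 86].
Result: [5, 40, 86]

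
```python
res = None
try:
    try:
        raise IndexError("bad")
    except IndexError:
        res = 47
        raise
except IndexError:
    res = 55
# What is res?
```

Step-by-step execution trace:
1. Inner try: `raise IndexError("bad")` raises IndexError.
2. Inner `except IndexError` matches → res = 47.
3. bare `raise` re-raises the same IndexError.
4. Outer `except IndexError` matches → res = 55.
Result: 55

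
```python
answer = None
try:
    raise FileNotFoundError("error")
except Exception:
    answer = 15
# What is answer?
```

Step-by-step execution trace:
1. `raise FileNotFoundError(...)` raises FileNotFoundError.
2. `except Exception` matches (FileNotFoundError is a subclass of Exception) → answer = 15.
Result: 15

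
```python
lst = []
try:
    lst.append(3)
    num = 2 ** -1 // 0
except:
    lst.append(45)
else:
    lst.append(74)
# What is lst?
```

Step-by-step execution trace:
1. try: `lst.append(3)` → lst = [3].
2. `num = 2 ** -1 // 0` raises ZeroDivisionError.
3. bare `except` matches → `lst.append(45)` → lst = [3, 45].
4. `else` is skipped (an exception was raised).
Result: [3, 45]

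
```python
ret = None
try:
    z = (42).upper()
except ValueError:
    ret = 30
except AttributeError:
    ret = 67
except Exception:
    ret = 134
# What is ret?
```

Step-by-step execution trace:
1. `z = (42).upper()` raises AttributeError.
2. `except ValueError` does not match AttributeError; skipped.
3. `except AttributeError` matches → ret = 67.
4. Remaining except clauses are skipped.
Result: 67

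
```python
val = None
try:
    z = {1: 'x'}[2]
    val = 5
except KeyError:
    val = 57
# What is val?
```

Step-by-step execution trace:
1. `z = {1: 'x'}[2]` raises KeyError.
2. `val = 5` is not reached.
3. `except KeyError` matches → val = 57.
Result: 57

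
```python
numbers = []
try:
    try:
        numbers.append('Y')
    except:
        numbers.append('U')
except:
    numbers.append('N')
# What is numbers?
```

Step-by-step execution trace:
1. Inner try: `numbers.append('Y')` → numbers = ['Y']. No exception raised.
2. Inner `except` is skipped.
3. Inner try completes normally; outer `except` is skipped.
Result: ['Y']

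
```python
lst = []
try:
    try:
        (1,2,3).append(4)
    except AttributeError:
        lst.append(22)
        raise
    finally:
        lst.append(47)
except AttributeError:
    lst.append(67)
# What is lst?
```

Step-by-step execution trace:
1. Inner try: `(1,2,3).append(4)` raises AttributeError.
2. Inner `except AttributeError` matches → `lst.append(22)` → lst = [22].
3. bare `raise` re-raises AttributeError.
4. Inner `finally` runs during unwinding: `lst.append(47)` → lst = [22, 47].
5. Outer `except AttributeError` matches → `lst.append(67)` → lst = [22, 47, 67].
Result: [22, 47, 67]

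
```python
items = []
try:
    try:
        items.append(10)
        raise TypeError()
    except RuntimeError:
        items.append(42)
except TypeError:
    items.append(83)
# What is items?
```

Step-by-step execution trace:
1. Inner try: `items.append(10)` → items = [10].
2. `raise TypeError()` raises TypeError.
3. Inner `except RuntimeError` does not match TypeError; exception propagates to outer try.
4. Outer `except TypeError` matches → `items.append(83)` → items = [10, 83].
Result: [10, 83]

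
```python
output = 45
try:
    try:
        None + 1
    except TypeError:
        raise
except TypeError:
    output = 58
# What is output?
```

Step-by-step execution trace:
1. Inner try: `None + 1` raises TypeError.
2. Inner `except TypeError` matches; bare `raise` re-raises the same TypeError.
3. Outer `except TypeError` matches → output = 58.
Result: 58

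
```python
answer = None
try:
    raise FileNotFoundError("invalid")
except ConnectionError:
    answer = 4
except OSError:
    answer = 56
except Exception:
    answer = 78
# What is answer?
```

Step-by-step execution trace:
1. `raise FileNotFoundError(...)` raises FileNotFoundError.
2. `except ConnectionError` does not match (FileNotFoundError is not a subclass of ConnectionError); skipped.
3. `except OSError` matches (FileNotFoundError is a subclass of OSError) → answer = 56.
4. `except Exception` is not reached.
Result: 56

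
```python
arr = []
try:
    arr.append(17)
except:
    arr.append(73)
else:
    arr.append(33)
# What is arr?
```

Step-by-step execution trace:
1. try: `arr.append(17)` → arr = [17]. No exception raised.
2. `except` is skipped.
3. `else` runs (try completed without exception): `arr.append(33)` → arr = [17, 33].
Result: [17, 33]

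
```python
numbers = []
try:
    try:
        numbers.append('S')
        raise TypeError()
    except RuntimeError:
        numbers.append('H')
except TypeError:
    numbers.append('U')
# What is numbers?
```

Step-by-step execution trace:
1. Inner try: `numbers.append('S')` → numbers = ['S'].
2. `raise TypeError()` raises TypeError.
3. Inner `except RuntimeError` does not match TypeError; exception propagates to outer try.
4. Outer `except TypeError` matches → `numbers.append('U')` → numbers = ['S', 'U'].
Result: ['S', 'U']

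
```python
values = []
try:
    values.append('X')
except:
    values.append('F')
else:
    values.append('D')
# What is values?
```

Step-by-step execution trace:
1. try: `values.append('X')` → values = ['X']. No exception raised.
2. `except` is skipped.
3. `else` runs (try completed without exception): `values.append('D')` → values = ['X', 'D'].
Result: ['X', 'D']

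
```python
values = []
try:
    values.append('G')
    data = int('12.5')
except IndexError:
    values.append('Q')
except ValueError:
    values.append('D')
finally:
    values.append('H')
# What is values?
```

Step-by-step execution trace:
1. try: `values.append('G')` → values = ['G'].
2. `data = int('12.5')` raises ValueError.
3. `except IndexError` does not match ValueError; skipped.
4. `except ValueError` matches → `values.append('D')` → values = ['G', 'D'].
5. finally always runs: `values.append('H')` → values = ['G', 'D', 'H'].
Result: ['G', 'D', 'H']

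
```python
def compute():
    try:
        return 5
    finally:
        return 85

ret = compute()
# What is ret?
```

Step-by-step execution trace:
1. `compute()` enters try: `return 5` sets pending return value 5.
2. Before returning, `finally: return 85` runs and overrides the pending return.
3. compute() returns 85 → ret = 85.
Result: 85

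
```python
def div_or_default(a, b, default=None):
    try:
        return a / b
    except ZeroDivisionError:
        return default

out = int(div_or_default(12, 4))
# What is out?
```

Step-by-step execution trace:
1. `div_or_default(12, 4)` enters try: `return 12 / 4` → returns 3.0. No exception raised.
2. `except ZeroDivisionError` is skipped.
3. `int(3.0)` → 3 → out = 3.
Result: 3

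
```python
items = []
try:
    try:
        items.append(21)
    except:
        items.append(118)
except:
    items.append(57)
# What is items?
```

Step-by-step execution trace:
1. Inner try: `items.append(21)` → items = [21]. No exception raised.
2. Inner `except` is skipped.
3. Inner try completes normally; outer `except` is skipped.
Result: [21]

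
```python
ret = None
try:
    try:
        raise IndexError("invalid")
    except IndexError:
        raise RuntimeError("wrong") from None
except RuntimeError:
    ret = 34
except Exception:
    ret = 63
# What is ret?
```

Step-by-step execution trace:
1. Inner try raises IndexError; inner `except IndexError` catches it.
2. `raise RuntimeError(...) from None` raises RuntimeError (from None suppresses __context__, but the active exception is still RuntimeError).
3. Outer `except RuntimeError` matches → ret = 34.
4. `except Exception` is not reached.
Result: 34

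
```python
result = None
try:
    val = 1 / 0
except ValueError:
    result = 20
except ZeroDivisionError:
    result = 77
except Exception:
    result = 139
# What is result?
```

Step-by-step execution trace:
1. `val = 1 / 0` raises ZeroDivisionError.
2. `except ValueError` does not match ZeroDivisionError; skipped.
3. `except ZeroDivisionError` matches → result = 77.
4. Remaining except clauses are skipped.
Result: 77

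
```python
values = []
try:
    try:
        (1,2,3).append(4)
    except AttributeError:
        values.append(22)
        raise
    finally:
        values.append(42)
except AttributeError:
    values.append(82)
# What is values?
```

Step-by-step execution trace:
1. Inner try: `(1,2,3).append(4)` raises AttributeError.
2. Inner `except AttributeError` matches → `values.append(22)` → values = [22].
3. bare `raise` re-raises AttributeError.
4. Inner `finally` runs during unwinding: `values.append(42)` → values = [22, 42].
5. Outer `except AttributeError` matches → `values.append(82)` → values = [22, 42, 82].
Result: [22, 42, 82]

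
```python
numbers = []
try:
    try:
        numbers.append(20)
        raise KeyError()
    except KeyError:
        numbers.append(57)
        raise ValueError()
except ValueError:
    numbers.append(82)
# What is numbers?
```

Step-by-step execution trace:
1. Inner try: `numbers.append(20)` → numbers = [20].
2. `raise KeyError()` raises KeyError.
3. Inner `except KeyError` matches → `numbers.append(57)` → numbers = [20, 57].
4. `raise ValueError()` raises ValueError; propagates to outer try.
5. Outer `except ValueError` matches → `numbers.append(82)` → numbers = [20, 57, 82].
Result: [20, 57, 82]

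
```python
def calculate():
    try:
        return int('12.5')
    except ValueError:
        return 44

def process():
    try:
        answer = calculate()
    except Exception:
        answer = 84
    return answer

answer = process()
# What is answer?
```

Step-by-step execution trace:
1. `process()` calls `calculate()`.
2. In calculate: `int('12.5')` raises ValueError; `except ValueError` catches it → returns 44.
3. In process: `answer = calculate()` → answer = 44. No exception reaches process.
4. `except Exception` is skipped; process returns 44.
5. answer = 44.
Result: 44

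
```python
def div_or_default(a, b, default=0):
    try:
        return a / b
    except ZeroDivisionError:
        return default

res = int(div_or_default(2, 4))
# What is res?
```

Step-by-step execution trace:
1. `div_or_default(2, 4)` enters try: `return 2 / 4` → returns 0.5. No exception raised.
2. `except ZeroDivisionError` is skipped.
3. `int(0.5)` → 0 → res = 0.
Result: 0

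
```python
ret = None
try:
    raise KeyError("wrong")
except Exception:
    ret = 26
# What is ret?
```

Step-by-step execution trace:
1. `raise KeyError(...)` raises KeyError.
2. `except Exception` matches (KeyError is a subclass of Exception) → ret = 26.
Result: 26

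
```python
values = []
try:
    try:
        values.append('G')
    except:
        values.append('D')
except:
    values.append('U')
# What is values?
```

Step-by-step execution trace:
1. Inner try: `values.append('G')` → values = ['G']. No exception raised.
2. Inner `except` is skipped.
3. Inner try completes normally; outer `except` is skipped.
Result: ['G']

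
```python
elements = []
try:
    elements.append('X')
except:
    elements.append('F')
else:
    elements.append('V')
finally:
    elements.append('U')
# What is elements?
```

Step-by-step execution trace:
1. try: `elements.append('X')` → elements = ['X']. No exception raised.
2. `except` is skipped.
3. `else` runs: `elements.append('V')` → elements = ['X', 'V'].
4. `finally` always runs: `elements.append('U')` → elements = ['X', 'V', 'U'].
Result: ['X', 'V', 'U']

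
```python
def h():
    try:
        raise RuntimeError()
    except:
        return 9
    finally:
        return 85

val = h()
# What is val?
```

Step-by-step execution trace:
1. `h()` enters try: `raise RuntimeError()` raises RuntimeError.
2. bare `except` matches → `return 9` sets pending return value 9.
3. Before returning, `finally: return 85` runs and overrides the pending return.
4. h() returns 85 → val = 85.
Result: 85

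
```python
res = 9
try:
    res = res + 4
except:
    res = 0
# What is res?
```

Step-by-step execution trace:
1. res starts at 9.
2. try: `res = res + 4` → res = 13. No exception raised.
3. `except` is skipped.
Result: 13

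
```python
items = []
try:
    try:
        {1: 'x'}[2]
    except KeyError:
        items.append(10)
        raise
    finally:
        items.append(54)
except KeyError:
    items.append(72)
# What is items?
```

Step-by-step execution trace:
1. Inner try: `{1: 'x'}[2]` raises KeyError.
2. Inner `except KeyError` matches → `items.append(10)` → items = [10].
3. bare `raise` re-raises KeyError.
4. Inner `finally` runs during unwinding: `items.append(54)` → items = [10, 54].
5. Outer `except KeyError` matches → `items.append(72)` → items = [10, 54, 72].
Result: [10, 54, 72]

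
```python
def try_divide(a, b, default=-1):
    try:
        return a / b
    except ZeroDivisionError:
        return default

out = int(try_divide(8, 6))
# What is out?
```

Step-by-step execution trace:
1. `try_divide(8, 6)` enters try: `return 8 / 6` → returns 1.3333333333333333. No exception raised.
2. `except ZeroDivisionError` is skipped.
3. `int(1.3333333333333333)` → 1 → out = 1.
Result: 1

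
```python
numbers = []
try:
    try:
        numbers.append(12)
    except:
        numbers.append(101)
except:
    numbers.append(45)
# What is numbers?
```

Step-by-step execution trace:
1. Inner try: `numbers.append(12)` → numbers = [12]. No exception raised.
2. Inner `except` is skipped.
3. Inner try completes normally; outer `except` is skipped.
Result: [12]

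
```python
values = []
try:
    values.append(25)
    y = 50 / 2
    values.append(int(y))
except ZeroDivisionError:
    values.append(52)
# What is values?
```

Step-by-step execution trace:
1. try: `values.append(25)` → values = [25].
2. `y = 50 / 2` → y = 25.0. No exception raised.
3. `values.append(int(y))` → values = [25, 25].
4. `except ZeroDivisionError` is skipped (no exception was raised).
Result: [25, 25]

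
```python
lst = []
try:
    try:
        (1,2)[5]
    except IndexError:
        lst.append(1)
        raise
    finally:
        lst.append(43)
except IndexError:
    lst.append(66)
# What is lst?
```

Step-by-step execution trace:
1. Inner try: `(1,2)[5]` raises IndexError.
2. Inner `except IndexError` matches → `lst.append(1)` → lst = [1].
3. bare `raise` re-raises IndexError.
4. Inner `finally` runs during unwinding: `lst.append(43)` → lst = [1, 43].
5. Outer `except IndexError` matches → `lst.append(66)` → lst = [1, 43, 66].
Result: [1, 43, 66]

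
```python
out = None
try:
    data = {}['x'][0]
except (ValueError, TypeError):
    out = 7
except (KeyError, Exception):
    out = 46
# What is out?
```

Step-by-step execution trace:
1. `data = {}['x'][0]` raises KeyError.
2. `except (ValueError, TypeError)` does not match KeyError; skipped.
3. `except (KeyError, Exception)` matches (KeyError is in the tuple) → out = 46.
Result: 46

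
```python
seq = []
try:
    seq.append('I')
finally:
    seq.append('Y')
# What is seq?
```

Step-by-step execution trace:
1. try: `seq.append('I')` → seq = ['I'].
2. The try body completes without raising.
3. finally always runs: `seq.append('Y')` → seq = ['I', 'Y'].
Result: ['I', 'Y']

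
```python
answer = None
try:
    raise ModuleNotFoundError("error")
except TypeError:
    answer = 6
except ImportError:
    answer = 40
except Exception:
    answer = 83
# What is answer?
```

Step-by-step execution trace:
1. `raise ModuleNotFoundError(...)` raises ModuleNotFoundError.
2. `except TypeError` does not match (ModuleNotFoundError is not a subclass of TypeError); skipped.
3. `except ImportError` matches (ModuleNotFoundError is a subclass of ImportError) → answer = 40.
4. `except Exception` is not reached.
Result: 40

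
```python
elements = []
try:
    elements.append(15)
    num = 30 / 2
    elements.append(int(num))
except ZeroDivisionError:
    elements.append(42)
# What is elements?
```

Step-by-step execution trace:
1. try: `elements.append(15)` → elements = [15].
2. `num = 30 / 2` → num = 15.0. No exception raised.
3. `elements.append(int(num))` → elements = [15, 15].
4. `except ZeroDivisionError` is skipped (no exception was raised).
Result: [15, 15]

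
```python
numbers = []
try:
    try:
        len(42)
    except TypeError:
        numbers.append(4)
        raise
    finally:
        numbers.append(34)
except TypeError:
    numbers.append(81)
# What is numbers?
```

Step-by-step execution trace:
1. Inner try: `len(42)` raises TypeError.
2. Inner `except TypeError` matches → `numbers.append(4)` → numbers = [4].
3. bare `raise` re-raises TypeError.
4. Inner `finally` runs during unwinding: `numbers.append(34)` → numbers = [4, 34].
5. Outer `except TypeError` matches → `numbers.append(81)` → numbers = [4, 34, 81].
Result: [4, 34, 81]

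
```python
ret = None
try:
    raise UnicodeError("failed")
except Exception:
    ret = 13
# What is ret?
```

Step-by-step execution trace:
1. `raise UnicodeError(...)` raises UnicodeError.
2. `except Exception` matches (UnicodeError is a subclass of Exception) → ret = 13.
Result: 13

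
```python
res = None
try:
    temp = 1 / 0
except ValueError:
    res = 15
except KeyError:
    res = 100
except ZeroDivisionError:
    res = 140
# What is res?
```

Step-by-step execution trace:
1. `temp = 1 / 0` raises ZeroDivisionError.
2. `except ValueError` does not match ZeroDivisionError; skipped.
3. `except KeyError` does not match ZeroDivisionError; skipped.
4. `except ZeroDivisionError` matches → res = 140.
Result: 140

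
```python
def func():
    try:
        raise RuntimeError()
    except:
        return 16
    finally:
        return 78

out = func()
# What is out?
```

Step-by-step execution trace:
1. `func()` enters try: `raise RuntimeError()` raises RuntimeError.
2. bare `except` matches → `return 16` sets pending return value 16.
3. Before returning, `finally: return 78` runs and overrides the pending return.
4. func() returns 78 → out = 78.
Result: 78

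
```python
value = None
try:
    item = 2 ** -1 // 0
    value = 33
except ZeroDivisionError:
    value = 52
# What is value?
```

Step-by-step execution trace:
1. `item = 2 ** -1 // 0` raises ZeroDivisionError.
2. `value = 33` is not reached.
3. `except ZeroDivisionError` matches → value = 52.
Result: 52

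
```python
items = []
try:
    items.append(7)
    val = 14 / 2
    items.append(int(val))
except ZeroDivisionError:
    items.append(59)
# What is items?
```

Step-by-step execution trace:
1. try: `items.append(7)` → items = [7].
2. `val = 14 / 2` → val = 7.0. No exception raised.
3. `items.append(int(val))` → items = [7, 7].
4. `except ZeroDivisionError` is skipped (no exception was raised).
Result: [7, 7]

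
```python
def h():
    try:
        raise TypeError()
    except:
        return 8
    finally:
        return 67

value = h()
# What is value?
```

Step-by-step execution trace:
1. `h()` enters try: `raise TypeError()` raises TypeError.
2. bare `except` matches → `return 8` sets pending return value 8.
3. Before returning, `finally: return 67` runs and overrides the pending return.
4. h() returns 67 → value = 67.
Result: 67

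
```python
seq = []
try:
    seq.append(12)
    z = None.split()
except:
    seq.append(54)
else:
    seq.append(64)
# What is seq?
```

Step-by-step execution trace:
1. try: `seq.append(12)` → seq = [12].
2. `z = None.split()` raises AttributeError.
3. bare `except` matches → `seq.append(54)` → seq = [12, 54].
4. `else` is skipped (an exception was raised).
Result: [12, 54]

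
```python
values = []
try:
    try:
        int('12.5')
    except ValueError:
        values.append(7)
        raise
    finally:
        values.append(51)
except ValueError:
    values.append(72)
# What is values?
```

Step-by-step execution trace:
1. Inner try: `int('12.5')` raises ValueError.
2. Inner `except ValueError` matches → `values.append(7)` → values = [7].
3. bare `raise` re-raises ValueError.
4. Inner `finally` runs during unwinding: `values.append(51)` → values = [7, 51].
5. Outer `except ValueError` matches → `values.append(72)` → values = [7, 51, 72].
Result: [7, 51, 72]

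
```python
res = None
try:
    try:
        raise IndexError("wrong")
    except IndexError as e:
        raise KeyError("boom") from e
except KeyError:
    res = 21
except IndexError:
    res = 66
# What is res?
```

Step-by-step execution trace:
1. Inner try raises IndexError; inner `except IndexError as e` catches it.
2. `raise KeyError(...) from e` raises KeyError (IndexError is attached as __cause__, but only KeyError is active).
3. Outer `except KeyError` matches → res = 21.
4. `except IndexError` is not reached.
Result: 21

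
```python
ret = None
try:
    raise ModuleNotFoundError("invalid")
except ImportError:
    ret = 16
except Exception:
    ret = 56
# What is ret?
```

Step-by-step execution trace:
1. `raise ModuleNotFoundError(...)` raises ModuleNotFoundError.
2. `except ImportError` matches (ModuleNotFoundError is a subclass of ImportError) → ret = 16.
3. `except Exception` is not reached.
Result: 16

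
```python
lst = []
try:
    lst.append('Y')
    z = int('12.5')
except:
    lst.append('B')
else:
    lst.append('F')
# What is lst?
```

Step-by-step execution trace:
1. try: `lst.append('Y')` → lst = ['Y'].
2. `z = int('12.5')` raises ValueError.
3. bare `except` matches → `lst.append('B')` → lst = ['Y', 'B'].
4. `else` is skipped (an exception was raised).
Result: ['Y', 'B']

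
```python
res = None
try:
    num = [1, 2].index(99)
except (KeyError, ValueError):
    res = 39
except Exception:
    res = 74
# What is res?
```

Step-by-step execution trace:
1. `num = [1, 2].index(99)` raises ValueError.
2. `except (KeyError, ValueError)` matches (ValueError is in the tuple) → res = 39.
3. `except Exception` is not reached.
Result: 39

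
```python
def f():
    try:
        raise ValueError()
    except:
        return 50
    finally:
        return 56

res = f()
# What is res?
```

Step-by-step execution trace:
1. `f()` enters try: `raise ValueError()` raises ValueError.
2. bare `except` matches → `return 50` sets pending return value 50.
3. Before returning, `finally: return 56` runs and overrides the pending return.
4. f() returns 56 → res = 56.
Result: 56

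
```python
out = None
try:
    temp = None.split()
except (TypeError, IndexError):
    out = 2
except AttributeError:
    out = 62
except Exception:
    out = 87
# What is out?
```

Step-by-step execution trace:
1. `temp = None.split()` raises AttributeError.
2. `except (TypeError, IndexError)` does not match AttributeError; skipped.
3. `except AttributeError` matches (exact type match) → out = 62.
4. `except Exception` is not reached.
Result: 62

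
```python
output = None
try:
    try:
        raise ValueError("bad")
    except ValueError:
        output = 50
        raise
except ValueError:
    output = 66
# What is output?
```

Step-by-step execution trace:
1. Inner try: `raise ValueError("bad")` raises ValueError.
2. Inner `except ValueError` matches → output = 50.
3. bare `raise` re-raises the same ValueError.
4. Outer `except ValueError` matches → output = 66.
Result: 66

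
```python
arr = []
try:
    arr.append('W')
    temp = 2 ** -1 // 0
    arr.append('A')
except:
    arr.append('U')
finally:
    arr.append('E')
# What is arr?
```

Step-by-step execution trace:
1. try: `arr.append('W')` → arr = ['W'].
2. `temp = 2 ** -1 // 0` raises ZeroDivisionError; `arr.append('A')` is not reached.
3. bare `except` matches → `arr.append('U')` → arr = ['W', 'U'].
4. finally always runs: `arr.append('E')` → arr = ['W', 'U', 'E'].
Result: ['W', 'U', 'E']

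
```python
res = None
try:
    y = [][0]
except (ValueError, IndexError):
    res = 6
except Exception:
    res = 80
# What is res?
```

Step-by-step execution trace:
1. `y = [][0]` raises IndexError.
2. `except (ValueError, IndexError)` matches (IndexError is in the tuple) → res = 6.
3. `except Exception` is not reached.
Result: 6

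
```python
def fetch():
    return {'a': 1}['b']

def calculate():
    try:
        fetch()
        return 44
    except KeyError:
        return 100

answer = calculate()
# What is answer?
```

Step-by-step execution trace:
1. `calculate()` calls `fetch()`.
2. `fetch()` evaluates `{'a': 1}['b']`, which raises KeyError; it propagates to the caller.
3. `return 44` is not reached.
4. `except KeyError` in calculate matches → returns 100.
5. answer = 100.
Result: 100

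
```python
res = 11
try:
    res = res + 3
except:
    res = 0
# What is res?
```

Step-by-step execution trace:
1. res starts at 11.
2. try: `res = res + 3` → res = 14. No exception raised.
3. `except` is skipped.
Result: 14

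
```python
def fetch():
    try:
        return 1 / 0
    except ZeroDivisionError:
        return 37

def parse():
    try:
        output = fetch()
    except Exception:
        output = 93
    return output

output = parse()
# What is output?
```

Step-by-step execution trace:
1. `parse()` calls `fetch()`.
2. In fetch: `1 / 0` raises ZeroDivisionError; `except ZeroDivisionError` catches it → returns 37.
3. In parse: `output = fetch()` → output = 37. No exception reaches parse.
4. `except Exception` is skipped; parse returns 37.
5. output = 37.
Result: 37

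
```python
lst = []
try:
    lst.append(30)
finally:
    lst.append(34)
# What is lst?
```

Step-by-step execution trace:
1. try: `lst.append(30)` → lst = [30].
2. The try body completes without raising.
3. finally always runs: `lst.append(34)` → lst = [30, 34].
Result: [30, 34]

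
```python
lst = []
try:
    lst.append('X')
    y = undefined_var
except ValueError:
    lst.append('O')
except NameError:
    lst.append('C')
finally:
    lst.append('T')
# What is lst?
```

Step-by-step execution trace:
1. try: `lst.append('X')` → lst = ['X'].
2. `y = undefined_var` raises NameError.
3. `except ValueError` does not match NameError; skipped.
4. `except NameError` matches → `lst.append('C')` → lst = ['X', 'C'].
5. finally always runs: `lst.append('T')` → lst = ['X', 'C', 'T'].
Result: ['X', 'C', 'T']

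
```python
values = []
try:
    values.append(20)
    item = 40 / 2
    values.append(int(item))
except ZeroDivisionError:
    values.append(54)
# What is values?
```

Step-by-step execution trace:
1. try: `values.append(20)` → values = [20].
2. `item = 40 / 2` → item = 20.0. No exception raised.
3. `values.append(int(item))` → values = [20, 20].
4. `except ZeroDivisionError` is skipped (no exception was raised).
Result: [20, 20]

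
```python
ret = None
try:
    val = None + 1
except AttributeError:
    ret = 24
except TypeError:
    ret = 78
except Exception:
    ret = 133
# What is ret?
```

Step-by-step execution trace:
1. `val = None + 1` raises TypeError.
2. `except AttributeError` does not match TypeError; skipped.
3. `except TypeError` matches → ret = 78.
4. Remaining except clauses are skipped.
Result: 78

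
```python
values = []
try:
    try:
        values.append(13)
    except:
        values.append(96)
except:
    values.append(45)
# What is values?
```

Step-by-step execution trace:
1. Inner try: `values.append(13)` → values = [13]. No exception raised.
2. Inner `except` is skipped.
3. Inner try completes normally; outer `except` is skipped.
Result: [13]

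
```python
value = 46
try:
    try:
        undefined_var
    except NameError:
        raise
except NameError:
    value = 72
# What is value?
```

Step-by-step execution trace:
1. Inner try: `undefined_var` raises NameError.
2. Inner `except NameError` matches; bare `raise` re-raises the same NameError.
3. Outer `except NameError` matches → value = 72.
Result: 72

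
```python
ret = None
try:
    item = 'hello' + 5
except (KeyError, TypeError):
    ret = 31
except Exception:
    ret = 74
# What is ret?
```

Step-by-step execution trace:
1. `item = 'hello' + 5` raises TypeError.
2. `except (KeyError, TypeError)` matches (TypeError is in the tuple) → ret = 31.
3. `except Exception` is not reached.
Result: 31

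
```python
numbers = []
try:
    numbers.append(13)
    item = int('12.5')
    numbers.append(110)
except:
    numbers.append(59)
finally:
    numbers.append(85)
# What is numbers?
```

Step-by-step execution trace:
1. try: `numbers.append(13)` → numbers = [13].
2. `item = int('12.5')` raises ValueError; `numbers.append(110)` is not reached.
3. bare `except` matches → `numbers.append(59)` → numbers = [13, 59].
4. finally always runs: `numbers.append(85)` → numbers = [13, 59, 85].
Result: [13, 59, 85]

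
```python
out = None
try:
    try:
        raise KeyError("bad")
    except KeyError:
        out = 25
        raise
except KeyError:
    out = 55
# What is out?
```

Step-by-step execution trace:
1. Inner try: `raise KeyError("bad")` raises KeyError.
2. Inner `except KeyError` matches → out = 25.
3. bare `raise` re-raises the same KeyError.
4. Outer `except KeyError` matches → out = 55.
Result: 55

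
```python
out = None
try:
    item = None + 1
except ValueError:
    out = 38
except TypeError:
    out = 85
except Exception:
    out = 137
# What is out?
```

Step-by-step execution trace:
1. `item = None + 1` raises TypeError.
2. `except ValueError` does not match TypeError; skipped.
3. `except TypeError` matches → out = 85.
4. Remaining except clauses are skipped.
Result: 85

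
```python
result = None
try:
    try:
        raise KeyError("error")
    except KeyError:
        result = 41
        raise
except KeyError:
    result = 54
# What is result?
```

Step-by-step execution trace:
1. Inner try: `raise KeyError("error")` raises KeyError.
2. Inner `except KeyError` matches → result = 41.
3. bare `raise` re-raises the same KeyError.
4. Outer `except KeyError` matches → result = 54.
Result: 54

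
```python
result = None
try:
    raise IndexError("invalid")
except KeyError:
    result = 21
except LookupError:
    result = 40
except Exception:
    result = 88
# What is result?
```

Step-by-step execution trace:
1. `raise IndexError(...)` raises IndexError.
2. `except KeyError` does not match (IndexError is not a subclass of KeyError); skipped.
3. `except LookupError` matches (IndexError is a subclass of LookupError) → result = 40.
4. `except Exception` is not reached.
Result: 40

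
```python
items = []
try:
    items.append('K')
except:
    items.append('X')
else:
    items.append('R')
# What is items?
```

Step-by-step execution trace:
1. try: `items.append('K')` → items = ['K']. No exception raised.
2. `except` is skipped.
3. `else` runs (try completed without exception): `items.append('R')` → items = ['K', 'R'].
Result: ['K', 'R']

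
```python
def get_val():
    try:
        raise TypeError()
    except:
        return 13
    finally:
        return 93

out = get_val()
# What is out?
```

Step-by-step execution trace:
1. `get_val()` enters try: `raise TypeError()` raises TypeError.
2. bare `except` matches → `return 13` sets pending return value 13.
3. Before returning, `finally: return 93` runs and overrides the pending return.
4. get_val() returns 93 → out = 93.
Result: 93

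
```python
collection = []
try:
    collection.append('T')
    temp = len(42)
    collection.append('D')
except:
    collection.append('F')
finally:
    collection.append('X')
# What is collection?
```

Step-by-step execution trace:
1. try: `collection.append('T')` → collection = ['T'].
2. `temp = len(42)` raises TypeError; `collection.append('D')` is not reached.
3. bare `except` matches → `collection.append('F')` → collection = ['T', 'F'].
4. finally always runs: `collection.append('X')` → collection = ['T', 'F', 'X'].
Result: ['T', 'F', 'X']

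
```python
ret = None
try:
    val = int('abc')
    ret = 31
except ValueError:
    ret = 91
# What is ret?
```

Step-by-step execution trace:
1. `val = int('abc')` raises ValueError.
2. `ret = 31` is not reached.
3. `except ValueError` matches → ret = 91.
Result: 91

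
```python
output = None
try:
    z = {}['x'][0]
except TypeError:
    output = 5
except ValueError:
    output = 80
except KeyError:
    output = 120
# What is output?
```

Step-by-step execution trace:
1. `z = {}['x'][0]` raises KeyError.
2. `except TypeError` does not match KeyError; skipped.
3. `except ValueError` does not match KeyError; skipped.
4. `except KeyError` matches → output = 120.
Result: 120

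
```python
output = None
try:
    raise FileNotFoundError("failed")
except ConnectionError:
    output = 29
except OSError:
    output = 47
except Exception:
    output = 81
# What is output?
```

Step-by-step execution trace:
1. `raise FileNotFoundError(...)` raises FileNotFoundError.
2. `except ConnectionError` does not match (FileNotFoundError is not a subclass of ConnectionError); skipped.
3. `except OSError` matches (FileNotFoundError is a subclass of OSError) → output = 47.
4. `except Exception` is not reached.
Result: 47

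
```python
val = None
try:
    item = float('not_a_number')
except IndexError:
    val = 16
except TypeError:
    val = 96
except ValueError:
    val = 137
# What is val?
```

Step-by-step execution trace:
1. `item = float('not_a_number')` raises ValueError.
2. `except IndexError` does not match ValueError; skipped.
3. `except TypeError` does not match ValueError; skipped.
4. `except ValueError` matches → val = 137.
Result: 137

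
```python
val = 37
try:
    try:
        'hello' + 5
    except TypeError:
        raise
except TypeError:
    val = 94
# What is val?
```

Step-by-step execution trace:
1. Inner try: `'hello' + 5` raises TypeError.
2. Inner `except TypeError` matches; bare `raise` re-raises the same TypeError.
3. Outer `except TypeError` matches → val = 94.
Result: 94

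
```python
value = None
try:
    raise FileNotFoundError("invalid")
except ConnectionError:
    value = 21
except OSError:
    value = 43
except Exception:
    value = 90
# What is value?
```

Step-by-step execution trace:
1. `raise FileNotFoundError(...)` raises FileNotFoundError.
2. `except ConnectionError` does not match (FileNotFoundError is not a subclass of ConnectionError); skipped.
3. `except OSError` matches (FileNotFoundError is a subclass of OSError) → value = 43.
4. `except Exception` is not reached.
Result: 43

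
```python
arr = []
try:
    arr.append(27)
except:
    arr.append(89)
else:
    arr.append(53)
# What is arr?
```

Step-by-step execution trace:
1. try: `arr.append(27)` → arr = [27]. No exception raised.
2. `except` is skipped.
3. `else` runs (try completed without exception): `arr.append(53)` → arr = [27, 53].
Result: [27, 53]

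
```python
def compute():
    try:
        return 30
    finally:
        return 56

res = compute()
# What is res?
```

Step-by-step execution trace:
1. `compute()` enters try: `return 30` sets pending return value 30.
2. Before returning, `finally: return 56` runs and overrides the pending return.
3. compute() returns 56 → res = 56.
Result: 56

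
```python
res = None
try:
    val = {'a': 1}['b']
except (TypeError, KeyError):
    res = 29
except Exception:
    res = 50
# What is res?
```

Step-by-step execution trace:
1. `val = {'a': 1}['b']` raises KeyError.
2. `except (TypeError, KeyError)` matches (KeyError is in the tuple) → res = 29.
3. `except Exception` is not reached.
Result: 29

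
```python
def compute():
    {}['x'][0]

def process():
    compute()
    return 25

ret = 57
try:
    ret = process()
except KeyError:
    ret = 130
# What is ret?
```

Step-by-step execution trace:
1. ret starts at 57.
2. try: `process()` calls `compute()`.
3. `compute()` evaluates `{}['x'][0]`, which raises KeyError; it propagates through process (uncaught).
4. `return 25` in process is not reached; the assignment to ret does not complete.
5. `except KeyError` matches → ret = 130.
Result: 130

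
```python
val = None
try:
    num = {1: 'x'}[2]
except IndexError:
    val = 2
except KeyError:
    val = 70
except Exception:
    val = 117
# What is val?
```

Step-by-step execution trace:
1. `num = {1: 'x'}[2]` raises KeyError.
2. `except IndexError` does not match KeyError; skipped.
3. `except KeyError` matches → val = 70.
4. Remaining except clauses are skipped.
Result: 70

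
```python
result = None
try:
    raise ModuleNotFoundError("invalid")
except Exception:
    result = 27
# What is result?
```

Step-by-step execution trace:
1. `raise ModuleNotFoundError(...)` raises ModuleNotFoundError.
2. `except Exception` matches (ModuleNotFoundError is a subclass of Exception) → result = 27.
Result: 27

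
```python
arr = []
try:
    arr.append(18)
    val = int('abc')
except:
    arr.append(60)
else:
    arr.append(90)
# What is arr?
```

Step-by-step execution trace:
1. try: `arr.append(18)` → arr = [18].
2. `val = int('abc')` raises ValueError.
3. bare `except` matches → `arr.append(60)` → arr = [18, 60].
4. `else` is skipped (an exception was raised).
Result: [18, 60]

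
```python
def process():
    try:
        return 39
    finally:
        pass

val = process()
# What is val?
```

Step-by-step execution trace:
1. `process()` enters try: `return 39` sets pending return value 39.
2. Before returning, `finally: pass` runs (no effect).
3. process() returns 39 → val = 39.
Result: 39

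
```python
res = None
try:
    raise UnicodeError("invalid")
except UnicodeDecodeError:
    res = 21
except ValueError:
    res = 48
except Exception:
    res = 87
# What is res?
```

Step-by-step execution trace:
1. `raise UnicodeError(...)` raises UnicodeError.
2. `except UnicodeDecodeError` does not match (UnicodeError is not a subclass of UnicodeDecodeError); skipped.
3. `except ValueError` matches (UnicodeError is a subclass of ValueError) → res = 48.
4. `except Exception` is not reached.
Result: 48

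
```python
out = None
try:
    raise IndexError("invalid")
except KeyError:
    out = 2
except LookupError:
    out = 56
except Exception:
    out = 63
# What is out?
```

Step-by-step execution trace:
1. `raise IndexError(...)` raises IndexError.
2. `except KeyError` does not match (IndexError is not a subclass of KeyError); skipped.
3. `except LookupError` matches (IndexError is a subclass of LookupError) → out = 56.
4. `except Exception` is not reached.
Result: 56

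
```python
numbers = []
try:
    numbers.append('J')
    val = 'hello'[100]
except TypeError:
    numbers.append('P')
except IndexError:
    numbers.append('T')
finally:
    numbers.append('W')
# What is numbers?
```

Step-by-step execution trace:
1. try: `numbers.append('J')` → numbers = ['J'].
2. `val = 'hello'[100]` raises IndexError.
3. `except TypeError` does not match IndexError; skipped.
4. `except IndexError` matches → `numbers.append('T')` → numbers = ['J', 'T'].
5. finally always runs: `numbers.append('W')` → numbers = ['J', 'T', 'W'].
Result: ['J', 'T', 'W']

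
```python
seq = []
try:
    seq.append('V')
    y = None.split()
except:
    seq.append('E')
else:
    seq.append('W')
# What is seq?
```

Step-by-step execution trace:
1. try: `seq.append('V')` → seq = ['V'].
2. `y = None.split()` raises AttributeError.
3. bare `except` matches → `seq.append('E')` → seq = ['V', 'E'].
4. `else` is skipped (an exception was raised).
Result: ['V', 'E']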